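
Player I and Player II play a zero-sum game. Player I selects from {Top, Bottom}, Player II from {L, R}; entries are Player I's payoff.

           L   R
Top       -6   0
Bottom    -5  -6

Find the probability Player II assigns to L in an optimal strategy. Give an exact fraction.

6/7

Row minima: Top → -6, Bottom → -6; maximin = -6.
Column maxima: L → -5, R → 0; minimax = -5.
-6 ≠ -5, so there is no saddle point; optimal play is mixed.
Let Player I play Top with probability p. Expected payoff against L: (-6)p + (-5)(1−p) = −p − 5; against R: 0p + (-6)(1−p) = 6p − 6.
Setting these equal: −p − 5 = 6p − 6 ⇒ −7p = -1 ⇒ p = 1/7, and the value is (-1)·(1/7) − 5 = -36/7.
For Player II: with q = P(L), equating Top's and Bottom's payoffs gives −6q = q − 6 ⇒ q = 6/7.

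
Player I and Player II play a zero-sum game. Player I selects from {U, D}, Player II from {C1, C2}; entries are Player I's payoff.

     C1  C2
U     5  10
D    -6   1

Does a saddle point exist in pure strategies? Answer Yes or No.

Yes

Row minima: U → 5, D → -6; maximin = 5.
Column maxima: C1 → 5, C2 → 10; minimax = 5.
maximin = minimax = 5, so a saddle point exists.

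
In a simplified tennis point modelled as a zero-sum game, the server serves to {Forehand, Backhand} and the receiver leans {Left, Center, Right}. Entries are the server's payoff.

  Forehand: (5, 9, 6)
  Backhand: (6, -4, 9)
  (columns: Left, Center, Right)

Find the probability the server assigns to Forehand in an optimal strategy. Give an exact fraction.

5/7

Row minima: Forehand → 5, Backhand → -4; maximin = 5.
Column maxima: Left → 6, Center → 9, Right → 9; minimax = 6.
5 ≠ 6, so there is no saddle point; optimal play is mixed.
Right is strictly dominated by Left (it gives the server strictly more in every row), so the receiver never plays it.
On the remaining 2×2 (Forehand, Backhand vs Left, Center):
Let the server play Forehand with probability p. Expected payoff against Left: 5p + 6(1−p) = −p + 6; against Center: 9p + (-4)(1−p) = 13p − 4.
Setting these equal: −p + 6 = 13p − 4 ⇒ −14p = -10 ⇒ p = 5/7, and the value is (-1)·(5/7) + 6 = 37/7.
For the receiver: with q = P(Left), equating Forehand's and Backhand's payoffs gives −4q + 9 = 10q − 4 ⇒ q = 13/14.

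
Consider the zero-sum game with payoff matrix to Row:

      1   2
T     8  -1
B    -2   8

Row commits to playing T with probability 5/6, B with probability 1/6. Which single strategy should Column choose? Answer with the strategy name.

If Column plays 1, Row's expected payoff is (5/6)·8 + (1/6)·(-2) = 19/3.
If Column plays 2, Row's expected payoff is (5/6)·(-1) + (1/6)·8 = 1/2.
Column minimizes Row's payoff; the smallest is 1/2, so the best response is 2.

2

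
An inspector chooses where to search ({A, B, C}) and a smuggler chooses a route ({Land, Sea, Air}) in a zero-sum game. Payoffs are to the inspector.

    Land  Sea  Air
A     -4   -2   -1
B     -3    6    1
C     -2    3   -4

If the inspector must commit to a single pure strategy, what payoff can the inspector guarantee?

Row minima: A → -4, B → -3, C → -4.
The best of these is -3.

-3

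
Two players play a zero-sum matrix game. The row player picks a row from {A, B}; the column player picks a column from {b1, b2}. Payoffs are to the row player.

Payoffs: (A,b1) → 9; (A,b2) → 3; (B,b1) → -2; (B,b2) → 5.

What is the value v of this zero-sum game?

51/13

Row minima: A → 3, B → -2; maximin = 3.
Column maxima: b1 → 9, b2 → 5; minimax = 5.
3 ≠ 5, so there is no saddle point; optimal play is mixed.
Let the row player play A with probability p. Expected payoff against b1: 9p + (-2)(1−p) = 11p − 2; against b2: 3p + 5(1−p) = −2p + 5.
Setting these equal: 11p − 2 = −2p + 5 ⇒ 13p = 7 ⇒ p = 7/13, and the value is (11)·(7/13) − 2 = 51/13.
For the column player: with q = P(b1), equating A's and B's payoffs gives 6q + 3 = −7q + 5 ⇒ q = 2/13.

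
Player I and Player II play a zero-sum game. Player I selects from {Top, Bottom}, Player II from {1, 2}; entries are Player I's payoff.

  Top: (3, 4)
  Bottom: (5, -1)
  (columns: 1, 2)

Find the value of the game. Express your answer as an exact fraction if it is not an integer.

23/7

Row minima: Top → 3, Bottom → -1; maximin = 3.
Column maxima: 1 → 5, 2 → 4; minimax = 4.
3 ≠ 4, so there is no saddle point; optimal play is mixed.
Let Player I play Top with probability p. Expected payoff against 1: 3p + 5(1−p) = −2p + 5; against 2: 4p + (-1)(1−p) = 5p − 1.
Setting these equal: −2p + 5 = 5p − 1 ⇒ −7p = -6 ⇒ p = 6/7, and the value is (-2)·(6/7) + 5 = 23/7.
For Player II: with q = P(1), equating Top's and Bottom's payoffs gives −q + 4 = 6q − 1 ⇒ q = 5/7.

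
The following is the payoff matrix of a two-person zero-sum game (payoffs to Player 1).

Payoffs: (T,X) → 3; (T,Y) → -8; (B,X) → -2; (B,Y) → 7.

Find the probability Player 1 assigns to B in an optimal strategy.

11/20

Row minima: T → -8, B → -2; maximin = -2.
Column maxima: X → 3, Y → 7; minimax = 3.
-2 ≠ 3, so there is no saddle point; optimal play is mixed.
Let Player 1 play T with probability p. Expected payoff against X: 3p + (-2)(1−p) = 5p − 2; against Y: (-8)p + 7(1−p) = −15p + 7.
Setting these equal: 5p − 2 = −15p + 7 ⇒ 20p = 9 ⇒ p = 9/20, and the value is (5)·(9/20) − 2 = 1/4.
For Player 2: with q = P(X), equating T's and B's payoffs gives 11q − 8 = −9q + 7 ⇒ q = 3/4.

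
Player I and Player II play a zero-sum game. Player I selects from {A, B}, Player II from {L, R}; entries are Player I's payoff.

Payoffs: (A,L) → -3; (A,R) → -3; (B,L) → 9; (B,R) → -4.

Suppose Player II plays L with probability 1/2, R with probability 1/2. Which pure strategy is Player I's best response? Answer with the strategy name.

B

Expected payoff of A: (1/2)·(-3) + (1/2)·(-3) = -3.
Expected payoff of B: (1/2)·9 + (1/2)·(-4) = 5/2.
The largest is 5/2, so Player I's best response is B.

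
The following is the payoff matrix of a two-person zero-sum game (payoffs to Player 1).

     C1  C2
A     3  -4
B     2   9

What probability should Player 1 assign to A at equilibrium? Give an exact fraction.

Row minima: A → -4, B → 2; maximin = 2.
Column maxima: C1 → 3, C2 → 9; minimax = 3.
2 ≠ 3, so there is no saddle point; optimal play is mixed.
Let Player 1 play A with probability p. Expected payoff against C1: 3p + 2(1−p) = p + 2; against C2: (-4)p + 9(1−p) = −13p + 9.
Setting these equal: p + 2 = −13p + 9 ⇒ 14p = 7 ⇒ p = 1/2, and the value is (1)·(1/2) + 2 = 5/2.
For Player 2: with q = P(C1), equating A's and B's payoffs gives 7q − 4 = −7q + 9 ⇒ q = 13/14.

1/2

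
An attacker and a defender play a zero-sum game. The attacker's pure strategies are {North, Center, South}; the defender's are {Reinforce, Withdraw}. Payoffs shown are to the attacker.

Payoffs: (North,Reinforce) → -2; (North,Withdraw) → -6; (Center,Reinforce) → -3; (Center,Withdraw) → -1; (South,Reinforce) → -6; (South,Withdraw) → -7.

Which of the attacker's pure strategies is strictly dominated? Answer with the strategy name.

North gives a strictly higher payoff than South against every column: -2 > -6, -6 > -7.
So South is strictly dominated and the attacker never plays it.

South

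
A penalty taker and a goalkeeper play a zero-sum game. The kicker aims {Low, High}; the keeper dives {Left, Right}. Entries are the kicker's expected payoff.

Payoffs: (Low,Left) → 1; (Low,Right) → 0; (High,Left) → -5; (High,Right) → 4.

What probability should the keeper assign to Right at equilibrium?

Row minima: Low → 0, High → -5; maximin = 0.
Column maxima: Left → 1, Right → 4; minimax = 1.
0 ≠ 1, so there is no saddle point; optimal play is mixed.
Let the kicker play Low with probability p. Expected payoff against Left: 1p + (-5)(1−p) = 6p − 5; against Right: 0p + 4(1−p) = −4p + 4.
Setting these equal: 6p − 5 = −4p + 4 ⇒ 10p = 9 ⇒ p = 9/10, and the value is (6)·(9/10) − 5 = 2/5.
For the keeper: with q = P(Left), equating Low's and High's payoffs gives q = −9q + 4 ⇒ q = 2/5.

3/5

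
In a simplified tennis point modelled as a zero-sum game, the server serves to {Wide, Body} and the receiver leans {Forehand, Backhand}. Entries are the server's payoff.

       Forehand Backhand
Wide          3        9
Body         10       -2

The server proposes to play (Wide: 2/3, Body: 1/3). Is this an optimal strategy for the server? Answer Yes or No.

Yes

Against Forehand this mix gives (2/3)·3 + (1/3)·10 = 16/3.
Against Backhand this mix gives (2/3)·9 + (1/3)·(-2) = 16/3.
All of the receiver's active replies (Forehand, Backhand) yield 16/3, and no column does worse for the server. The mix makes the receiver indifferent and guarantees 16/3, so it is optimal.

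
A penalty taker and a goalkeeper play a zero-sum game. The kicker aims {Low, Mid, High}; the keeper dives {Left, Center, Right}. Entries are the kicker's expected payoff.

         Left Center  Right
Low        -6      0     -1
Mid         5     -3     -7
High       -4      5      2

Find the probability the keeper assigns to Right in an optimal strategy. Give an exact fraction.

1/2

Row minima: Low → -6, Mid → -7, High → -4; maximin = -4.
Column maxima: Left → 5, Center → 5, Right → 2; minimax = 2.
-4 ≠ 2, so there is no saddle point; optimal play is mixed.
Low is strictly dominated by High, so the kicker never plays it.
Center is strictly dominated by Right (it gives the kicker strictly more in every row), so the keeper never plays it.
On the remaining 2×2 (Mid, High vs Left, Right):
Let the kicker play Mid with probability p. Expected payoff against Left: 5p + (-4)(1−p) = 9p − 4; against Right: (-7)p + 2(1−p) = −9p + 2.
Setting these equal: 9p − 4 = −9p + 2 ⇒ 18p = 6 ⇒ p = 1/3, and the value is (9)·(1/3) − 4 = -1.
For the keeper: with q = P(Left), equating Mid's and High's payoffs gives 12q − 7 = −6q + 2 ⇒ q = 1/2.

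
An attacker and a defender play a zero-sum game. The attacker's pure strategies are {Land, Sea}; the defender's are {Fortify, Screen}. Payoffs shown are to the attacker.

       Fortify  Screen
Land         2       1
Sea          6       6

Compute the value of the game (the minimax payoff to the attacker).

6

Row minima: Land → 1, Sea → 6; maximin = 6.
Column maxima: Fortify → 6, Screen → 6; minimax = 6.
Since maximin = minimax = 6, there is a saddle point and the value is 6.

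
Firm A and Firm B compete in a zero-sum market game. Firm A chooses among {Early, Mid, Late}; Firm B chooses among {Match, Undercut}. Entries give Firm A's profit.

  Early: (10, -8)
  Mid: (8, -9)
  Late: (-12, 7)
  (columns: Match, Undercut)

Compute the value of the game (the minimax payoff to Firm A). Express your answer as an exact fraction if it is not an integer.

Row minima: Early → -8, Mid → -9, Late → -12; maximin = -8.
Column maxima: Match → 10, Undercut → 7; minimax = 7.
-8 ≠ 7, so there is no saddle point; optimal play is mixed.
Mid is strictly dominated by Early, so Firm A never plays it.
On the remaining 2×2 (Early, Late vs Match, Undercut):
Let Firm A play Early with probability p. Expected payoff against Match: 10p + (-12)(1−p) = 22p − 12; against Undercut: (-8)p + 7(1−p) = −15p + 7.
Setting these equal: 22p − 12 = −15p + 7 ⇒ 37p = 19 ⇒ p = 19/37, and the value is (22)·(19/37) − 12 = -26/37.
For Firm B: with q = P(Match), equating Early's and Late's payoffs gives 18q − 8 = −19q + 7 ⇒ q = 15/37.

-26/37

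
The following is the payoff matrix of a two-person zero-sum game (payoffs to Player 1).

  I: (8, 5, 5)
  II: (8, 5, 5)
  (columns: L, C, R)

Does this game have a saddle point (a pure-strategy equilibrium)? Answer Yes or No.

Row minima: I → 5, II → 5; maximin = 5.
Column maxima: L → 8, C → 5, R → 5; minimax = 5.
maximin = minimax = 5, so a saddle point exists.

Yes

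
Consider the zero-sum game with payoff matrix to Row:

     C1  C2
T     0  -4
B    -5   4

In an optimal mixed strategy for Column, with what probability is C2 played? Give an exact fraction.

5/13

Row minima: T → -4, B → -5; maximin = -4.
Column maxima: C1 → 0, C2 → 4; minimax = 0.
-4 ≠ 0, so there is no saddle point; optimal play is mixed.
Let Row play T with probability p. Expected payoff against C1: 0p + (-5)(1−p) = 5p − 5; against C2: (-4)p + 4(1−p) = −8p + 4.
Setting these equal: 5p − 5 = −8p + 4 ⇒ 13p = 9 ⇒ p = 9/13, and the value is (5)·(9/13) − 5 = -20/13.
For Column: with q = P(C1), equating T's and B's payoffs gives 4q − 4 = −9q + 4 ⇒ q = 8/13.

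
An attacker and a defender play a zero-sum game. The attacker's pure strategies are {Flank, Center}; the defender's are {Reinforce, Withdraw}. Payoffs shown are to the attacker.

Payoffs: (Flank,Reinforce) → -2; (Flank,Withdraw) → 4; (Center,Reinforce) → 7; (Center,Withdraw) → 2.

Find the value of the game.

Row minima: Flank → -2, Center → 2; maximin = 2.
Column maxima: Reinforce → 7, Withdraw → 4; minimax = 4.
2 ≠ 4, so there is no saddle point; optimal play is mixed.
Let the attacker play Flank with probability p. Expected payoff against Reinforce: (-2)p + 7(1−p) = −9p + 7; against Withdraw: 4p + 2(1−p) = 2p + 2.
Setting these equal: −9p + 7 = 2p + 2 ⇒ −11p = -5 ⇒ p = 5/11, and the value is (-9)·(5/11) + 7 = 32/11.
For the defender: with q = P(Reinforce), equating Flank's and Center's payoffs gives −6q + 4 = 5q + 2 ⇒ q = 2/11.

32/11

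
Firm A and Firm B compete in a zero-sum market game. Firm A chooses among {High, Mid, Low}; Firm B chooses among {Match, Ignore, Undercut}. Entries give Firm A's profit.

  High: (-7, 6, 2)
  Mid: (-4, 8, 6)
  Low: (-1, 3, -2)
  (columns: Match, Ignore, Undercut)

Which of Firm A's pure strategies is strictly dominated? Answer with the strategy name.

Mid gives a strictly higher payoff than High against every column: -4 > -7, 8 > 6, 6 > 2.
So High is strictly dominated and Firm A never plays it.

High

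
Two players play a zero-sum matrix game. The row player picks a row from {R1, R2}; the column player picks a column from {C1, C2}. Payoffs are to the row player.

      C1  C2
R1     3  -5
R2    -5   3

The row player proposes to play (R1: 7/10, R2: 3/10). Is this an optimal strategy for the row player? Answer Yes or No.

Against C1 this mix gives (7/10)·3 + (3/10)·(-5) = 3/5.
Against C2 this mix gives (7/10)·(-5) + (3/10)·3 = -13/5.
The column player will play C2, holding the row player to -13/5. Shifting weight toward the row that does better against C2 would raise this floor (the equalizing mix achieves -1 against both C2 and C1), so the proposed strategy is not optimal.

No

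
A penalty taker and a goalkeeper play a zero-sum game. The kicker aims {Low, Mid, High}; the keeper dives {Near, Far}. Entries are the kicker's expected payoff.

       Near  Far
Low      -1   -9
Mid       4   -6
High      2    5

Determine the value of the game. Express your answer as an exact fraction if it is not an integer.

Row minima: Low → -9, Mid → -6, High → 2; maximin = 2.
Column maxima: Near → 4, Far → 5; minimax = 4.
2 ≠ 4, so there is no saddle point; optimal play is mixed.
Low is strictly dominated by Mid, so the kicker never plays it.
On the remaining 2×2 (Mid, High vs Near, Far):
Let the kicker play Mid with probability p. Expected payoff against Near: 4p + 2(1−p) = 2p + 2; against Far: (-6)p + 5(1−p) = −11p + 5.
Setting these equal: 2p + 2 = −11p + 5 ⇒ 13p = 3 ⇒ p = 3/13, and the value is (2)·(3/13) + 2 = 32/13.
For the keeper: with q = P(Near), equating Mid's and High's payoffs gives 10q − 6 = −3q + 5 ⇒ q = 11/13.

32/13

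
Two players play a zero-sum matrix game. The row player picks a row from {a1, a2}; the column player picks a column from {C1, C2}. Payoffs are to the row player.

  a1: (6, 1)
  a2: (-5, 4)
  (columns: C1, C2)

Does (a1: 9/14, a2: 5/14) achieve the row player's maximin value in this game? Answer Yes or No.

Against C1 this mix gives (9/14)·6 + (5/14)·(-5) = 29/14.
Against C2 this mix gives (9/14)·1 + (5/14)·4 = 29/14.
All of the column player's active replies (C1, C2) yield 29/14, and no column does worse for the row player. The mix makes the column player indifferent and guarantees 29/14, so it is optimal.

Yes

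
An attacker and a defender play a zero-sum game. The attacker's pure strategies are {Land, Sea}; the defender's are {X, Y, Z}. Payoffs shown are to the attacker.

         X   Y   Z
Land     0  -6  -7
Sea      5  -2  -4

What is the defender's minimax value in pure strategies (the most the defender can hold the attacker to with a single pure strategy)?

-4

Column maxima: X → 5, Y → -2, Z → -4.
The smallest of these is -4.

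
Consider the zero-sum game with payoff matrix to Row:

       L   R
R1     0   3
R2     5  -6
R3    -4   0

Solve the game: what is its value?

Row minima: R1 → 0, R2 → -6, R3 → -4; maximin = 0.
Column maxima: L → 5, R → 3; minimax = 3.
0 ≠ 3, so there is no saddle point; optimal play is mixed.
R3 is strictly dominated by R1, so Row never plays it.
On the remaining 2×2 (R1, R2 vs L, R):
Let Row play R1 with probability p. Expected payoff against L: 0p + 5(1−p) = −5p + 5; against R: 3p + (-6)(1−p) = 9p − 6.
Setting these equal: −5p + 5 = 9p − 6 ⇒ −14p = -11 ⇒ p = 11/14, and the value is (-5)·(11/14) + 5 = 15/14.
For Column: with q = P(L), equating R1's and R2's payoffs gives −3q + 3 = 11q − 6 ⇒ q = 9/14.

15/14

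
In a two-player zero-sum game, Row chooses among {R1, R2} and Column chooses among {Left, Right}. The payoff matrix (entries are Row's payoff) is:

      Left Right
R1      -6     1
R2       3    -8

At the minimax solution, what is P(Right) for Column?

1/2

Row minima: R1 → -6, R2 → -8; maximin = -6.
Column maxima: Left → 3, Right → 1; minimax = 1.
-6 ≠ 1, so there is no saddle point; optimal play is mixed.
Let Row play R1 with probability p. Expected payoff against Left: (-6)p + 3(1−p) = −9p + 3; against Right: 1p + (-8)(1−p) = 9p − 8.
Setting these equal: −9p + 3 = 9p − 8 ⇒ −18p = -11 ⇒ p = 11/18, and the value is (-9)·(11/18) + 3 = -5/2.
For Column: with q = P(Left), equating R1's and R2's payoffs gives −7q + 1 = 11q − 8 ⇒ q = 1/2.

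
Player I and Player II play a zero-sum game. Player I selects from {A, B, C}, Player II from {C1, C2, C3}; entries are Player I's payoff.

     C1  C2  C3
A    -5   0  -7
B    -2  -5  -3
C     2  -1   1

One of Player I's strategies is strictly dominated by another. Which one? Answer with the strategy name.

B

C gives a strictly higher payoff than B against every column: 2 > -2, -1 > -5, 1 > -3.
So B is strictly dominated and Player I never plays it.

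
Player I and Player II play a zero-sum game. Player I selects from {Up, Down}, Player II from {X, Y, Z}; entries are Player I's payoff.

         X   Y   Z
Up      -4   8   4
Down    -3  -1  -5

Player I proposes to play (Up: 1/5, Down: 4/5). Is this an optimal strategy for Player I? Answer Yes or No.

Against X this mix gives (1/5)·(-4) + (4/5)·(-3) = -16/5.
Against Y this mix gives (1/5)·8 + (4/5)·(-1) = 4/5.
Against Z this mix gives (1/5)·4 + (4/5)·(-5) = -16/5.
All of Player II's active replies (X, Z) yield -16/5, and no column does worse for Player I. The mix makes Player II indifferent and guarantees -16/5, so it is optimal.

Yes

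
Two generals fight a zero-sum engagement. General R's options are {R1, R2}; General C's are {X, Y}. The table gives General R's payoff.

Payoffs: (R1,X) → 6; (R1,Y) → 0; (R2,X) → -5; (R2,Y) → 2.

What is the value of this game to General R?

Row minima: R1 → 0, R2 → -5; maximin = 0.
Column maxima: X → 6, Y → 2; minimax = 2.
0 ≠ 2, so there is no saddle point; optimal play is mixed.
Let General R play R1 with probability p. Expected payoff against X: 6p + (-5)(1−p) = 11p − 5; against Y: 0p + 2(1−p) = −2p + 2.
Setting these equal: 11p − 5 = −2p + 2 ⇒ 13p = 7 ⇒ p = 7/13, and the value is (11)·(7/13) − 5 = 12/13.
For General C: with q = P(X), equating R1's and R2's payoffs gives 6q = −7q + 2 ⇒ q = 2/13.

12/13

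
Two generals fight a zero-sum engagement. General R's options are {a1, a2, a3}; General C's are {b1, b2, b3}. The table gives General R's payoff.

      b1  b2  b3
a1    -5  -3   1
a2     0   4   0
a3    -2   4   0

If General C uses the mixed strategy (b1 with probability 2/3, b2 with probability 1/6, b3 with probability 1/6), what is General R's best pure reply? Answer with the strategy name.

Expected payoff of a1: (2/3)·(-5) + (1/6)·(-3) + (1/6)·1 = -11/3.
Expected payoff of a2: (2/3)·0 + (1/6)·4 + (1/6)·0 = 2/3.
Expected payoff of a3: (2/3)·(-2) + (1/6)·4 + (1/6)·0 = -2/3.
The largest is 2/3, so General R's best response is a2.

a2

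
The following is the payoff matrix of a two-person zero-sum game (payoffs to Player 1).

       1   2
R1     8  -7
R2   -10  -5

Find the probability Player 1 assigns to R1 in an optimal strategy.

Row minima: R1 → -7, R2 → -10; maximin = -7.
Column maxima: 1 → 8, 2 → -5; minimax = -5.
-7 ≠ -5, so there is no saddle point; optimal play is mixed.
Let Player 1 play R1 with probability p. Expected payoff against 1: 8p + (-10)(1−p) = 18p − 10; against 2: (-7)p + (-5)(1−p) = −2p − 5.
Setting these equal: 18p − 10 = −2p − 5 ⇒ 20p = 5 ⇒ p = 1/4, and the value is (18)·(1/4) − 10 = -11/2.
For Player 2: with q = P(1), equating R1's and R2's payoffs gives 15q − 7 = −5q − 5 ⇒ q = 1/10.

1/4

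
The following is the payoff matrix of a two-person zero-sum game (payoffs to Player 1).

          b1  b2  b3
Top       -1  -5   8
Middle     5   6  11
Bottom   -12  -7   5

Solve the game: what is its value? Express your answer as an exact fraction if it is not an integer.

Row minima: Top → -5, Middle → 5, Bottom → -12; maximin = 5.
Column maxima: b1 → 5, b2 → 6, b3 → 11; minimax = 5.
Since maximin = minimax = 5, there is a saddle point and the value is 5.

5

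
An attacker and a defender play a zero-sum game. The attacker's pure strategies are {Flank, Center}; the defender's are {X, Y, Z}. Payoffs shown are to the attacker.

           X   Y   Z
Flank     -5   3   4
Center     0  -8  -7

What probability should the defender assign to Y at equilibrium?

5/16

Row minima: Flank → -5, Center → -8; maximin = -5.
Column maxima: X → 0, Y → 3, Z → 4; minimax = 0.
-5 ≠ 0, so there is no saddle point; optimal play is mixed.
Z is strictly dominated by Y (it gives the attacker strictly more in every row), so the defender never plays it.
On the remaining 2×2 (Flank, Center vs X, Y):
Let the attacker play Flank with probability p. Expected payoff against X: (-5)p + 0(1−p) = −5p; against Y: 3p + (-8)(1−p) = 11p − 8.
Setting these equal: −5p = 11p − 8 ⇒ −16p = -8 ⇒ p = 1/2, and the value is (-5)·(1/2) = -5/2.
For the defender: with q = P(X), equating Flank's and Center's payoffs gives −8q + 3 = 8q − 8 ⇒ q = 11/16.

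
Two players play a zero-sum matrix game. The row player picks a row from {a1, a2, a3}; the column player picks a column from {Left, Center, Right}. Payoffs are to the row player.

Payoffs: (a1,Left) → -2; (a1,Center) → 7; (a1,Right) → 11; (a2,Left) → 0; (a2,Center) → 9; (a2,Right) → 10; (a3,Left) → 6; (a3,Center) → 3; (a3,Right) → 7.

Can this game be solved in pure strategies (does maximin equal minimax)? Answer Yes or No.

Row minima: a1 → -2, a2 → 0, a3 → 3; maximin = 3.
Column maxima: Left → 6, Center → 9, Right → 11; minimax = 6.
3 ≠ 6, so no pure-strategy equilibrium exists.

No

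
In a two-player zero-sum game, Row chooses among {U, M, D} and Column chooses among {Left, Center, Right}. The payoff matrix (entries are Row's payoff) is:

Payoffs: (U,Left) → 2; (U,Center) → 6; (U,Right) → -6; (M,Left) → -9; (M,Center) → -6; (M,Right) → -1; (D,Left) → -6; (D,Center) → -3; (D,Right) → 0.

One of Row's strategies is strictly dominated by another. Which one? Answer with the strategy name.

D gives a strictly higher payoff than M against every column: -6 > -9, -3 > -6, 0 > -1.
So M is strictly dominated and Row never plays it.

M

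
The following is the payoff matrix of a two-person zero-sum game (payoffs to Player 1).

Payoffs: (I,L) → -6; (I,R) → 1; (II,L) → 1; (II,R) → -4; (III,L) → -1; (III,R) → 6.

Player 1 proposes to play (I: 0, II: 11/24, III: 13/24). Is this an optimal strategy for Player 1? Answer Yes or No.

No

Against L this mix gives (11/24)·1 + (13/24)·(-1) = -1/12.
Against R this mix gives (11/24)·(-4) + (13/24)·6 = 17/12.
Player 2 will play L, holding Player 1 to -1/12. Shifting weight toward the row that does better against L would raise this floor (the equalizing mix achieves 1/6 against both L and R), so the proposed strategy is not optimal.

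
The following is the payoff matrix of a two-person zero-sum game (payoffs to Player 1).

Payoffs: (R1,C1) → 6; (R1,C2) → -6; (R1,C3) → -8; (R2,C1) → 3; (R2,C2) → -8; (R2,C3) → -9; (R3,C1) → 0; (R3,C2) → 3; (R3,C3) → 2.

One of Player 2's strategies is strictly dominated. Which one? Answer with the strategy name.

C3 holds Player 1's payoff strictly below C2 in every row: -8 < -6, -9 < -8, 2 < 3.
So C2 is strictly dominated for Player 2.

C2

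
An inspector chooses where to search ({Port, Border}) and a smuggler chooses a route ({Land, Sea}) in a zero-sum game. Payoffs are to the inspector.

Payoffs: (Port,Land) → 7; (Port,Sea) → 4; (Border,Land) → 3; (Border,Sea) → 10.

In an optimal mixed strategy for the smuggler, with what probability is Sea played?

2/5

Row minima: Port → 4, Border → 3; maximin = 4.
Column maxima: Land → 7, Sea → 10; minimax = 7.
4 ≠ 7, so there is no saddle point; optimal play is mixed.
Let the inspector play Port with probability p. Expected payoff against Land: 7p + 3(1−p) = 4p + 3; against Sea: 4p + 10(1−p) = −6p + 10.
Setting these equal: 4p + 3 = −6p + 10 ⇒ 10p = 7 ⇒ p = 7/10, and the value is (4)·(7/10) + 3 = 29/5.
For the smuggler: with q = P(Land), equating Port's and Border's payoffs gives 3q + 4 = −7q + 10 ⇒ q = 3/5.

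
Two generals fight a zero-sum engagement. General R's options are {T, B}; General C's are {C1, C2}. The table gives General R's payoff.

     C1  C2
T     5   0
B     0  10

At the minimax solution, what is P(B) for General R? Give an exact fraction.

Row minima: T → 0, B → 0; maximin = 0.
Column maxima: C1 → 5, C2 → 10; minimax = 5.
0 ≠ 5, so there is no saddle point; optimal play is mixed.
Let General R play T with probability p. Expected payoff against C1: 5p + 0(1−p) = 5p; against C2: 0p + 10(1−p) = −10p + 10.
Setting these equal: 5p = −10p + 10 ⇒ 15p = 10 ⇒ p = 2/3, and the value is (5)·(2/3) = 10/3.
For General C: with q = P(C1), equating T's and B's payoffs gives 5q = −10q + 10 ⇒ q = 2/3.

1/3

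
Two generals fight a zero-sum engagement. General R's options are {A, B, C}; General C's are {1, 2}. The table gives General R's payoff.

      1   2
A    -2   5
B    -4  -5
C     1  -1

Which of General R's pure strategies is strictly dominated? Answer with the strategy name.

A gives a strictly higher payoff than B against every column: -2 > -4, 5 > -5.
So B is strictly dominated and General R never plays it.

B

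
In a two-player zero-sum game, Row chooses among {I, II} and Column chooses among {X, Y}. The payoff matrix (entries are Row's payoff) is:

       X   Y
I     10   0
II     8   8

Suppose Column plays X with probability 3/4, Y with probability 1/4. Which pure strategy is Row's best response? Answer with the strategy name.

II

Expected payoff of I: (3/4)·10 + (1/4)·0 = 15/2.
Expected payoff of II: (3/4)·8 + (1/4)·8 = 8.
The largest is 8, so Row's best response is II.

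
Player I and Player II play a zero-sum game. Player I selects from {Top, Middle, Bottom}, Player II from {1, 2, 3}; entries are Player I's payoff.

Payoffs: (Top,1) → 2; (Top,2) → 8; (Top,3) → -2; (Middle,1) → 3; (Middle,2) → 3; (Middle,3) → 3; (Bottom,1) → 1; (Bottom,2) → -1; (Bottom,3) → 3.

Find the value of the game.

3

Row minima: Top → -2, Middle → 3, Bottom → -1; maximin = 3.
Column maxima: 1 → 3, 2 → 8, 3 → 3; minimax = 3.
Since maximin = minimax = 3, there is a saddle point and the value is 3.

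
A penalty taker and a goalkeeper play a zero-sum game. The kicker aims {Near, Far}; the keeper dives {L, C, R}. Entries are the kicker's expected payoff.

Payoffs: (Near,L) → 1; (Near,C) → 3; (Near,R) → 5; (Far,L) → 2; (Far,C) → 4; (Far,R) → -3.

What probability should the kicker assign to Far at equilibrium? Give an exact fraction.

Row minima: Near → 1, Far → -3; maximin = 1.
Column maxima: L → 2, C → 4, R → 5; minimax = 2.
1 ≠ 2, so there is no saddle point; optimal play is mixed.
C is strictly dominated by L (it gives the kicker strictly more in every row), so the keeper never plays it.
On the remaining 2×2 (Near, Far vs L, R):
Let the kicker play Near with probability p. Expected payoff against L: 1p + 2(1−p) = −p + 2; against R: 5p + (-3)(1−p) = 8p − 3.
Setting these equal: −p + 2 = 8p − 3 ⇒ −9p = -5 ⇒ p = 5/9, and the value is (-1)·(5/9) + 2 = 13/9.
For the keeper: with q = P(L), equating Near's and Far's payoffs gives −4q + 5 = 5q − 3 ⇒ q = 8/9.

4/9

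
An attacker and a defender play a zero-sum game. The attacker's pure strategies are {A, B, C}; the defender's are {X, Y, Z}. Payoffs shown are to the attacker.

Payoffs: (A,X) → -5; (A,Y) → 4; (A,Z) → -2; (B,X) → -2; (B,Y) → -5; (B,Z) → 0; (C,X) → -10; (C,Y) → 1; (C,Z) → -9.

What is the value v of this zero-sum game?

-11/4

Row minima: A → -5, B → -5, C → -10; maximin = -5.
Column maxima: X → -2, Y → 4, Z → 0; minimax = -2.
-5 ≠ -2, so there is no saddle point; optimal play is mixed.
C is strictly dominated by A, so the attacker never plays it.
Z is strictly dominated by X (it gives the attacker strictly more in every row), so the defender never plays it.
On the remaining 2×2 (A, B vs X, Y):
Let the attacker play A with probability p. Expected payoff against X: (-5)p + (-2)(1−p) = −3p − 2; against Y: 4p + (-5)(1−p) = 9p − 5.
Setting these equal: −3p − 2 = 9p − 5 ⇒ −12p = -3 ⇒ p = 1/4, and the value is (-3)·(1/4) − 2 = -11/4.
For the defender: with q = P(X), equating A's and B's payoffs gives −9q + 4 = 3q − 5 ⇒ q = 3/4.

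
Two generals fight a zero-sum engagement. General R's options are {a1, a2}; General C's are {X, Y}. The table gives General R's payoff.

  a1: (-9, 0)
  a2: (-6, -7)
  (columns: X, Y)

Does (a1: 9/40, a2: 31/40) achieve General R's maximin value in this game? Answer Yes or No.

Against X this mix gives (9/40)·(-9) + (31/40)·(-6) = -267/40.
Against Y this mix gives (9/40)·0 + (31/40)·(-7) = -217/40.
General C will play X, holding General R to -267/40. Shifting weight toward the row that does better against X would raise this floor (the equalizing mix achieves -63/10 against both X and Y), so the proposed strategy is not optimal.

No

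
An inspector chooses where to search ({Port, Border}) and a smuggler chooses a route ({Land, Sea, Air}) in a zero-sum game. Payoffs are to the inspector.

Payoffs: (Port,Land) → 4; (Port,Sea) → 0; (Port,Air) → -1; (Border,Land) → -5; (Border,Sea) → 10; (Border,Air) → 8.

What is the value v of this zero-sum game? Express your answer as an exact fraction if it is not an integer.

3/2

Row minima: Port → -1, Border → -5; maximin = -1.
Column maxima: Land → 4, Sea → 10, Air → 8; minimax = 4.
-1 ≠ 4, so there is no saddle point; optimal play is mixed.
Sea is strictly dominated by Air (it gives the inspector strictly more in every row), so the smuggler never plays it.
On the remaining 2×2 (Port, Border vs Land, Air):
Let the inspector play Port with probability p. Expected payoff against Land: 4p + (-5)(1−p) = 9p − 5; against Air: (-1)p + 8(1−p) = −9p + 8.
Setting these equal: 9p − 5 = −9p + 8 ⇒ 18p = 13 ⇒ p = 13/18, and the value is (9)·(13/18) − 5 = 3/2.
For the smuggler: with q = P(Land), equating Port's and Border's payoffs gives 5q − 1 = −13q + 8 ⇒ q = 1/2.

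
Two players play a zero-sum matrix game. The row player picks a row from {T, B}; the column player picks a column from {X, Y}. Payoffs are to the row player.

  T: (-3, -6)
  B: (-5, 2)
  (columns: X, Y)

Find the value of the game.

Row minima: T → -6, B → -5; maximin = -5.
Column maxima: X → -3, Y → 2; minimax = -3.
-5 ≠ -3, so there is no saddle point; optimal play is mixed.
Let the row player play T with probability p. Expected payoff against X: (-3)p + (-5)(1−p) = 2p − 5; against Y: (-6)p + 2(1−p) = −8p + 2.
Setting these equal: 2p − 5 = −8p + 2 ⇒ 10p = 7 ⇒ p = 7/10, and the value is (2)·(7/10) − 5 = -18/5.
For the column player: with q = P(X), equating T's and B's payoffs gives 3q − 6 = −7q + 2 ⇒ q = 4/5.

-18/5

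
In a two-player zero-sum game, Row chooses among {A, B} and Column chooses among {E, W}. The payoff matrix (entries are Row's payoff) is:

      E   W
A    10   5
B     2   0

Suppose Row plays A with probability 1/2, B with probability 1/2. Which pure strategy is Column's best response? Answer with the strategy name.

If Column plays E, Row's expected payoff is (1/2)·10 + (1/2)·2 = 6.
If Column plays W, Row's expected payoff is (1/2)·5 + (1/2)·0 = 5/2.
Column minimizes Row's payoff; the smallest is 5/2, so the best response is W.

W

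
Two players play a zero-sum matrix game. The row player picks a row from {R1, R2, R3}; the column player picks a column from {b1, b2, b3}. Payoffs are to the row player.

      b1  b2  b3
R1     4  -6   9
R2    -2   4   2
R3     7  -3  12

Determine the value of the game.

Row minima: R1 → -6, R2 → -2, R3 → -3; maximin = -2.
Column maxima: b1 → 7, b2 → 4, b3 → 12; minimax = 4.
-2 ≠ 4, so there is no saddle point; optimal play is mixed.
R1 is strictly dominated by R3, so the row player never plays it.
b3 is strictly dominated by b1 (it gives the row player strictly more in every row), so the column player never plays it.
On the remaining 2×2 (R2, R3 vs b1, b2):
Let the row player play R2 with probability p. Expected payoff against b1: (-2)p + 7(1−p) = −9p + 7; against b2: 4p + (-3)(1−p) = 7p − 3.
Setting these equal: −9p + 7 = 7p − 3 ⇒ −16p = -10 ⇒ p = 5/8, and the value is (-9)·(5/8) + 7 = 11/8.
For the column player: with q = P(b1), equating R2's and R3's payoffs gives −6q + 4 = 10q − 3 ⇒ q = 7/16.

11/8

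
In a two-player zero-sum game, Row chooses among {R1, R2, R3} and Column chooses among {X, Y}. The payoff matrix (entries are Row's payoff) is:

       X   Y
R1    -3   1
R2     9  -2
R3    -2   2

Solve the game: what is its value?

14/15

Row minima: R1 → -3, R2 → -2, R3 → -2; maximin = -2.
Column maxima: X → 9, Y → 2; minimax = 2.
-2 ≠ 2, so there is no saddle point; optimal play is mixed.
R1 is strictly dominated by R3, so Row never plays it.
On the remaining 2×2 (R2, R3 vs X, Y):
Let Row play R2 with probability p. Expected payoff against X: 9p + (-2)(1−p) = 11p − 2; against Y: (-2)p + 2(1−p) = −4p + 2.
Setting these equal: 11p − 2 = −4p + 2 ⇒ 15p = 4 ⇒ p = 4/15, and the value is (11)·(4/15) − 2 = 14/15.
For Column: with q = P(X), equating R2's and R3's payoffs gives 11q − 2 = −4q + 2 ⇒ q = 4/15.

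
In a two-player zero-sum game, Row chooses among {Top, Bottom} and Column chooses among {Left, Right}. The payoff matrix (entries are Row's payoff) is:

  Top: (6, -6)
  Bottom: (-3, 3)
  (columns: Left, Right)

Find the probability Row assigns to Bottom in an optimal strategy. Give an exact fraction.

Row minima: Top → -6, Bottom → -3; maximin = -3.
Column maxima: Left → 6, Right → 3; minimax = 3.
-3 ≠ 3, so there is no saddle point; optimal play is mixed.
Let Row play Top with probability p. Expected payoff against Left: 6p + (-3)(1−p) = 9p − 3; against Right: (-6)p + 3(1−p) = −9p + 3.
Setting these equal: 9p − 3 = −9p + 3 ⇒ 18p = 6 ⇒ p = 1/3, and the value is (9)·(1/3) − 3 = 0.
For Column: with q = P(Left), equating Top's and Bottom's payoffs gives 12q − 6 = −6q + 3 ⇒ q = 1/2.

2/3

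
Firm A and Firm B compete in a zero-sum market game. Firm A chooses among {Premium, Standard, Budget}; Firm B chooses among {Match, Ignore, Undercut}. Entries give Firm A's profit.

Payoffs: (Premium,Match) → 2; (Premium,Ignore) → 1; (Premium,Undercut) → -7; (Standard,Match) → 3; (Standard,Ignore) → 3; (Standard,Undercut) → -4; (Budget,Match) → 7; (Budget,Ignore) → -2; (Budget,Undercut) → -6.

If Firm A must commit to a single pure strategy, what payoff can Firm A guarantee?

-4

Row minima: Premium → -7, Standard → -4, Budget → -6.
The best of these is -4.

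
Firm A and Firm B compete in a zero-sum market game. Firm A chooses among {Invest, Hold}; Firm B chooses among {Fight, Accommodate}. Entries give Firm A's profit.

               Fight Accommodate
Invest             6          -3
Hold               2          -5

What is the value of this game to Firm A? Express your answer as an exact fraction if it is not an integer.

-3

Row minima: Invest → -3, Hold → -5; maximin = -3.
Column maxima: Fight → 6, Accommodate → -3; minimax = -3.
Since maximin = minimax = -3, there is a saddle point and the value is -3.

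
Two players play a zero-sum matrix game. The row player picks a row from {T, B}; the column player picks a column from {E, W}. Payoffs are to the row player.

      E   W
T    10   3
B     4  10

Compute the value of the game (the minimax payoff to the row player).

88/13

Row minima: T → 3, B → 4; maximin = 4.
Column maxima: E → 10, W → 10; minimax = 10.
4 ≠ 10, so there is no saddle point; optimal play is mixed.
Let the row player play T with probability p. Expected payoff against E: 10p + 4(1−p) = 6p + 4; against W: 3p + 10(1−p) = −7p + 10.
Setting these equal: 6p + 4 = −7p + 10 ⇒ 13p = 6 ⇒ p = 6/13, and the value is (6)·(6/13) + 4 = 88/13.
For the column player: with q = P(E), equating T's and B's payoffs gives 7q + 3 = −6q + 10 ⇒ q = 7/13.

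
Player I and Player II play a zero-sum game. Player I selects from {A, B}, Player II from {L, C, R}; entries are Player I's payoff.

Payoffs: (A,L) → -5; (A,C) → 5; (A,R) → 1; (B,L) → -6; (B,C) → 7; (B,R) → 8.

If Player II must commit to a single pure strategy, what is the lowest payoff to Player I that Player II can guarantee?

Column maxima: L → -5, C → 7, R → 8.
The smallest of these is -5.

-5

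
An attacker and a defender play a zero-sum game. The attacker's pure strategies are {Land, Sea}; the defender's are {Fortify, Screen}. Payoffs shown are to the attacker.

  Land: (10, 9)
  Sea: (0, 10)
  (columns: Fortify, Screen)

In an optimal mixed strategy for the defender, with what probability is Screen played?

Row minima: Land → 9, Sea → 0; maximin = 9.
Column maxima: Fortify → 10, Screen → 10; minimax = 10.
9 ≠ 10, so there is no saddle point; optimal play is mixed.
Let the attacker play Land with probability p. Expected payoff against Fortify: 10p + 0(1−p) = 10p; against Screen: 9p + 10(1−p) = −p + 10.
Setting these equal: 10p = −p + 10 ⇒ 11p = 10 ⇒ p = 10/11, and the value is (10)·(10/11) = 100/11.
For the defender: with q = P(Fortify), equating Land's and Sea's payoffs gives q + 9 = −10q + 10 ⇒ q = 1/11.

10/11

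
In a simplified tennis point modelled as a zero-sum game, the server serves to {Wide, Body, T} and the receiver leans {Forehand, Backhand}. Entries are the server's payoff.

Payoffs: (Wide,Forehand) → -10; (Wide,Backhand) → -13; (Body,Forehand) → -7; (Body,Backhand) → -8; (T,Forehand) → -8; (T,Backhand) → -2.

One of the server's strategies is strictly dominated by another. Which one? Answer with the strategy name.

Wide

Body gives a strictly higher payoff than Wide against every column: -7 > -10, -8 > -13.
So Wide is strictly dominated and the server never plays it.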